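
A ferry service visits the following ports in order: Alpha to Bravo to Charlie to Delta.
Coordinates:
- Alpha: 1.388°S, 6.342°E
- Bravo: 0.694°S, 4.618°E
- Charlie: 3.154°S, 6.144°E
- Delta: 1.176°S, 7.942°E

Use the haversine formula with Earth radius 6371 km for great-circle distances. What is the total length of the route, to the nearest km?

826 km

Leg distances:
Alpha→Bravo: 206.6 km  (cumulative 206.6 km)
Bravo→Charlie: 321.8 km  (cumulative 528.5 km)
Charlie→Delta: 297.1 km  (cumulative 825.6 km)
Total route length ≈ 826 km.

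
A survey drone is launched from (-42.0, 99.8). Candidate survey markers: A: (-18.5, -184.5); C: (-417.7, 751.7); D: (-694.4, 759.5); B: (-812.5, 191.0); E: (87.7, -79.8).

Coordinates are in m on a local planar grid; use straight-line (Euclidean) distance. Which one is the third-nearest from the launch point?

C

Distance to each, sorted:
E: 221.5 m
A: 285.3 m
C: 752.4 m
B: 775.9 m
D: 927.8 m
The third-nearest is C at 752.4 m.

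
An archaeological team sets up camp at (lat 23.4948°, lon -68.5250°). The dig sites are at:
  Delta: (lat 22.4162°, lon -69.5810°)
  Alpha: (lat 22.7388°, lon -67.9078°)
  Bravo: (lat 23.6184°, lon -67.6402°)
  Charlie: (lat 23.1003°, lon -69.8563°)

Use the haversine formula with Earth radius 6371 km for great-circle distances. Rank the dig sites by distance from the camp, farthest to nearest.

Distance from the camp at (lat 23.4948°, lon -68.5250°) to each:
Delta (lat 22.4162°, lon -69.5810°): 161.5 km
Charlie (lat 23.1003°, lon -69.8563°): 142.9 km
Alpha (lat 22.7388°, lon -67.9078°): 105.1 km
Bravo (lat 23.6184°, lon -67.6402°): 91.2 km

Delta, Charlie, Alpha, Bravo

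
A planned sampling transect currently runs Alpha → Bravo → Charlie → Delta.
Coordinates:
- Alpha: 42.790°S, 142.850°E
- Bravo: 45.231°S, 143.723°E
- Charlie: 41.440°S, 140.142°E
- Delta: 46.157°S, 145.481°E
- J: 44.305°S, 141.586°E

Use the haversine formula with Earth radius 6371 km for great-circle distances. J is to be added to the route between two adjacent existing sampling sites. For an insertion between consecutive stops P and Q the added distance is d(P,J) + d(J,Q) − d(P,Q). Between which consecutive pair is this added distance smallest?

Added distance for inserting J between each consecutive pair:
Alpha–Bravo: 114.2 km
Bravo–Charlie: 25.9 km
Charlie–Delta: 30.6 km
Smallest added distance is 25.9 km, inserting between Bravo and Charlie.

between Bravo and Charlie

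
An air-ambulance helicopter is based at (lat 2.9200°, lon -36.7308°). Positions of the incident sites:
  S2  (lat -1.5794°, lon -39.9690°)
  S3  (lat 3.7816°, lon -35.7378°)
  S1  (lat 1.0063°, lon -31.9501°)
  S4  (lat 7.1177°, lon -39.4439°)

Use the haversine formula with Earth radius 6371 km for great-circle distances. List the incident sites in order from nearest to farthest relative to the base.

Distances from the base:
S3 (lat 3.7816°, lon -35.7378°): 146.0 km
S4 (lat 7.1177°, lon -39.4439°): 555.1 km
S1 (lat 1.0063°, lon -31.9501°): 572.3 km
S2 (lat -1.5794°, lon -39.9690°): 616.3 km

S3, S4, S1, S2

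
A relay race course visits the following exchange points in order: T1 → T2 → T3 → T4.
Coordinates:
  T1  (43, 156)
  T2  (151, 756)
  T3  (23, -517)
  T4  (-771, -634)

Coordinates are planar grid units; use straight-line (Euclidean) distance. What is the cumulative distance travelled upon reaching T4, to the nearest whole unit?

Leg distances:
T1→T2: 609.6  (cumulative 609.6)
T2→T3: 1279.4  (cumulative 1889.1)
T3→T4: 802.6  (cumulative 2691.6)
Cumulative distance at T4 ≈ 2692.

2692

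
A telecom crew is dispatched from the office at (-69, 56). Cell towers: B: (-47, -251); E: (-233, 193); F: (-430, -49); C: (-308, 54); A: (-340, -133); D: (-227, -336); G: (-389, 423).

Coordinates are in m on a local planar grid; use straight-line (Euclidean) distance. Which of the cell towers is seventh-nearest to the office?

G

Distances from the office ((-69, 56)):
E: 213.7 m
C: 239.0 m
B: 307.8 m
A: 330.4 m
F: 376.0 m
D: 422.6 m
G: 486.9 m
The seventh-nearest is G at 486.9 m.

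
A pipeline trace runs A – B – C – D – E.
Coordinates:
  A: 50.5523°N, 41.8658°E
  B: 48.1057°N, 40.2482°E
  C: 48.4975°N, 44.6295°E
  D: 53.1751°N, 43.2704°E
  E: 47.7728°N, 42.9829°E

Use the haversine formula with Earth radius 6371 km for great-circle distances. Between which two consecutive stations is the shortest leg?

Leg distances:
A→B: 296.2 km
B→C: 326.9 km
C→D: 528.8 km
D→E: 601.1 km
The shortest leg is A–B at 296.2 km.

A–B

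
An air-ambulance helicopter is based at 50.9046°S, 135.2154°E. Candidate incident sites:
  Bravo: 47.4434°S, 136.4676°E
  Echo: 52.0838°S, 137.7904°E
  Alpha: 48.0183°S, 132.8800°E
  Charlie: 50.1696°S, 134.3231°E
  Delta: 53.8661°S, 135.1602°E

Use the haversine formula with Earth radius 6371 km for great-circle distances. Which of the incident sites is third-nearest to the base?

Delta

Distance to each, sorted:
Charlie: 103.2 km
Echo: 221.3 km
Delta: 329.3 km
Alpha: 362.6 km
Bravo: 395.5 km
The third-nearest is Delta at 329.3 km.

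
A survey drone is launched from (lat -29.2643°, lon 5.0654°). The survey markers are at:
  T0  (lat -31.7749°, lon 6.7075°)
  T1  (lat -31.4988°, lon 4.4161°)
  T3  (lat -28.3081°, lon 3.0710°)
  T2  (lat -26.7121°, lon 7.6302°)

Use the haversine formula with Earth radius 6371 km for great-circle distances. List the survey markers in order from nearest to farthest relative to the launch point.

Computing each great-circle distance from (lat -29.2643°, lon 5.0654°):
T3 (lat -28.3081°, lon 3.0710°): 221.5 km
T1 (lat -31.4988°, lon 4.4161°): 256.2 km
T0 (lat -31.7749°, lon 6.7075°): 320.4 km
T2 (lat -26.7121°, lon 7.6302°): 379.4 km

T3, T1, T0, T2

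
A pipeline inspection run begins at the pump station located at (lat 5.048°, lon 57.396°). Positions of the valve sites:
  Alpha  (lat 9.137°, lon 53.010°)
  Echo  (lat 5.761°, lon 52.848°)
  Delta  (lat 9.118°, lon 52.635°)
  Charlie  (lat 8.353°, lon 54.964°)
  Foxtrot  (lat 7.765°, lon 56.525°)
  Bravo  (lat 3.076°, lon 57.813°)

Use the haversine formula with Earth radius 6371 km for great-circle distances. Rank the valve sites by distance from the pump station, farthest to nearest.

Delta, Alpha, Echo, Charlie, Foxtrot, Bravo

Distance from the pump station at (lat 5.048°, lon 57.396°) to each:
Delta (lat 9.118°, lon 52.635°): 693.3 km
Alpha (lat 9.137°, lon 53.010°): 664.0 km
Echo (lat 5.761°, lon 52.848°): 509.7 km
Charlie (lat 8.353°, lon 54.964°): 455.2 km
Foxtrot (lat 7.765°, lon 56.525°): 317.1 km
Bravo (lat 3.076°, lon 57.813°): 224.1 km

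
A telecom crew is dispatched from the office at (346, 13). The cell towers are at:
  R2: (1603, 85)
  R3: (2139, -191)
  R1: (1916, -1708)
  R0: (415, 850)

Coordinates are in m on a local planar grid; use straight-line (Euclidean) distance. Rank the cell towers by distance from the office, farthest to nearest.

R1, R3, R2, R0

Computing each straight-line distance from (346, 13):
R1 (1916, -1708): 2329.5 m
R3 (2139, -191): 1804.6 m
R2 (1603, 85): 1259.1 m
R0 (415, 850): 839.8 m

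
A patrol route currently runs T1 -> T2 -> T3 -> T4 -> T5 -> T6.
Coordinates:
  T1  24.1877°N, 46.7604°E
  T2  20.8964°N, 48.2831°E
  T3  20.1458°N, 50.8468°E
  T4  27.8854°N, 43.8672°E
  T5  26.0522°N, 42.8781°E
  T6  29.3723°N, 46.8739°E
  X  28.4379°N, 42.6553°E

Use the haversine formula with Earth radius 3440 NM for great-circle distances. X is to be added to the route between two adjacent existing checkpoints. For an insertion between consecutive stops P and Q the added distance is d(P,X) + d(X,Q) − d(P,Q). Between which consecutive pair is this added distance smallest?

between T5 and T6

Added distance for inserting X between each consecutive pair:
T1–T2: 669.4 NM
T2–T3: 1065.3 NM
T3–T4: 140.0 NM
T4–T5: 93.8 NM
T5–T6: 81.2 NM
Smallest added distance is 81.2 NM, inserting between T5 and T6.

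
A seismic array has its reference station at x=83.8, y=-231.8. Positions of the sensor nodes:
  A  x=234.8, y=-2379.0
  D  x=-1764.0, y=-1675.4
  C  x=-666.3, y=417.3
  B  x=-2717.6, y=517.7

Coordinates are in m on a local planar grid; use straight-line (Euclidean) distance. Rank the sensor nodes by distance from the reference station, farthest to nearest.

Distances from the reference station:
B x=-2717.6, y=517.7: 2899.9 m
D x=-1764.0, y=-1675.4: 2344.9 m
A x=234.8, y=-2379.0: 2152.5 m
C x=-666.3, y=417.3: 992.0 m

B, D, A, C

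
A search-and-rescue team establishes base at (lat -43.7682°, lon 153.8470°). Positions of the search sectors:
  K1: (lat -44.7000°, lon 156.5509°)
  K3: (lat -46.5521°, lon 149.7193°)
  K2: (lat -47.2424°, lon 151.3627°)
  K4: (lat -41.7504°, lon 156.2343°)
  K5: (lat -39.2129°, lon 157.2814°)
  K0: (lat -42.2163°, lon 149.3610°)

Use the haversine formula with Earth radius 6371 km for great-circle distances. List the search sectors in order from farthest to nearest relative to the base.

K5, K3, K2, K0, K4, K1

Computing each great-circle distance from (lat -43.7682°, lon 153.8470°):
K5 (lat -39.2129°, lon 157.2814°): 581.6 km
K3 (lat -46.5521°, lon 149.7193°): 447.7 km
K2 (lat -47.2424°, lon 151.3627°): 432.1 km
K0 (lat -42.2163°, lon 149.3610°): 403.5 km
K4 (lat -41.7504°, lon 156.2343°): 297.2 km
K1 (lat -44.7000°, lon 156.5509°): 239.0 km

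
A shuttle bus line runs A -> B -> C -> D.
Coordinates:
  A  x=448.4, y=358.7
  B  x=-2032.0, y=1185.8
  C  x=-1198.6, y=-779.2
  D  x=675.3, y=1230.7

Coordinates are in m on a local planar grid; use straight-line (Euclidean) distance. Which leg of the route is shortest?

B–C

Leg distances:
A→B: 2614.7 m
B→C: 2134.4 m
C→D: 2747.9 m
The shortest leg is B–C at 2134.4 m.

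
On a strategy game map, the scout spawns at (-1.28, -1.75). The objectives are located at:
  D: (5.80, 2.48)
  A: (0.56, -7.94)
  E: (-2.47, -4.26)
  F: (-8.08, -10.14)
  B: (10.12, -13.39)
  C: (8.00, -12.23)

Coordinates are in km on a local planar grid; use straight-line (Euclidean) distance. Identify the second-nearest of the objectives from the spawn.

A

Distances from the spawn ((-1.28, -1.75)):
E: 2.8 km
A: 6.5 km
D: 8.2 km
F: 10.8 km
C: 14.0 km
B: 16.3 km
The second-nearest is A at 6.5 km.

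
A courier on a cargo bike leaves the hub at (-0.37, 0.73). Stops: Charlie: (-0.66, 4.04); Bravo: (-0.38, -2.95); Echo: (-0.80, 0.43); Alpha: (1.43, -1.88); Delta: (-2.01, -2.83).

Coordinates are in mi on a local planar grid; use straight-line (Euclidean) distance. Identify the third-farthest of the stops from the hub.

Distances from the hub ((-0.37, 0.73)):
Delta: 3.9 mi
Bravo: 3.7 mi
Charlie: 3.3 mi
Alpha: 3.2 mi
Echo: 0.5 mi
The third-farthest is Charlie at 3.3 mi.

Charlie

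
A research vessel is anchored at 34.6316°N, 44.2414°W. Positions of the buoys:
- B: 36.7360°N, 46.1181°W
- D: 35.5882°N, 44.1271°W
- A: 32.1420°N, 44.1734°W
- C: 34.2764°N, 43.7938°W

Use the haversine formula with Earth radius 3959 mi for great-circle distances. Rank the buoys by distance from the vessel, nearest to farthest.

Computing each great-circle distance from 34.6316°N, 44.2414°W:
C 34.2764°N, 43.7938°W: 35.4 mi
D 35.5882°N, 44.1271°W: 66.4 mi
A 32.1420°N, 44.1734°W: 172.1 mi
B 36.7360°N, 46.1181°W: 179.5 mi

C, D, A, B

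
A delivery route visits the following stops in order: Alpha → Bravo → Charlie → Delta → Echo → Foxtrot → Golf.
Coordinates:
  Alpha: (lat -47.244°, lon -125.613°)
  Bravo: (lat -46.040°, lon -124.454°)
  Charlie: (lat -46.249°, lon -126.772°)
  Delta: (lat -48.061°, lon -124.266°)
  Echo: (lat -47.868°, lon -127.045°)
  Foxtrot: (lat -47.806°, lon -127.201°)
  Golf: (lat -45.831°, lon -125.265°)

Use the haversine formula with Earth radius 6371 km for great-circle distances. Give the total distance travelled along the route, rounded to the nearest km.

1103 km

Leg distances:
Alpha→Bravo: 160.5 km  (cumulative 160.5 km)
Bravo→Charlie: 180.1 km  (cumulative 340.5 km)
Charlie→Delta: 276.6 km  (cumulative 617.1 km)
Delta→Echo: 208.0 km  (cumulative 825.1 km)
Echo→Foxtrot: 13.5 km  (cumulative 838.7 km)
Foxtrot→Golf: 264.4 km  (cumulative 1103.1 km)
Total route length ≈ 1103 km.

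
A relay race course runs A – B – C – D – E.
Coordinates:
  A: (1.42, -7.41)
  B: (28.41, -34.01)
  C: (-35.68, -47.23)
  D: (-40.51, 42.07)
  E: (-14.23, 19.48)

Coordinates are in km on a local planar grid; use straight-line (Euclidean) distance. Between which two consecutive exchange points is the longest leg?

Leg distances:
A→B: 37.9 km
B→C: 65.4 km
C→D: 89.4 km
D→E: 34.7 km
The longest leg is C–D at 89.4 km.

C–D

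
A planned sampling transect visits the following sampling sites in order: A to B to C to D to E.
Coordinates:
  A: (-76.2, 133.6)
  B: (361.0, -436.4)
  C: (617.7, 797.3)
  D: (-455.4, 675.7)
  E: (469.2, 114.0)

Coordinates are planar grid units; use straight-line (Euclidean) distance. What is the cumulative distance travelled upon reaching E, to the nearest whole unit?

4140

Leg distances:
A→B: 718.4  (cumulative 718.4)
B→C: 1260.1  (cumulative 1978.5)
C→D: 1080.0  (cumulative 3058.5)
D→E: 1081.8  (cumulative 4140.3)
Cumulative distance at E ≈ 4140.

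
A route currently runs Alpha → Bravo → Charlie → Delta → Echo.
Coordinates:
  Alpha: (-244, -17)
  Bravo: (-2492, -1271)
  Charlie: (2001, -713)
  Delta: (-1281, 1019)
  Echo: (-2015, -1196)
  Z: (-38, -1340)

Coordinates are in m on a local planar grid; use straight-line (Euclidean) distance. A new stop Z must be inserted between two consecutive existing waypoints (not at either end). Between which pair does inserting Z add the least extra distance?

Added distance for inserting Z between each consecutive pair:
Alpha–Bravo: 1219.8 m
Bravo–Charlie: 60.7 m
Charlie–Delta: 1088.7 m
Delta–Echo: 2315.2 m
Smallest added distance is 60.7 m, inserting between Bravo and Charlie.

between Bravo and Charlie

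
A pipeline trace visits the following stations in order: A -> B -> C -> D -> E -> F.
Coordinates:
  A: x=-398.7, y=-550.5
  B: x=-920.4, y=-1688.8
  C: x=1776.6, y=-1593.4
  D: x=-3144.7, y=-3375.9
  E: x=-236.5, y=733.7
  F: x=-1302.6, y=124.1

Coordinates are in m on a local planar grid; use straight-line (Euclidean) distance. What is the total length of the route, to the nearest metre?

Leg distances:
A→B: 1252.2 m  (cumulative 1252.2 m)
B→C: 2698.7 m  (cumulative 3950.8 m)
C→D: 5234.2 m  (cumulative 9185.0 m)
D→E: 5034.5 m  (cumulative 14219.5 m)
E→F: 1228.1 m  (cumulative 15447.6 m)
Total route length ≈ 15448 m.

15448 m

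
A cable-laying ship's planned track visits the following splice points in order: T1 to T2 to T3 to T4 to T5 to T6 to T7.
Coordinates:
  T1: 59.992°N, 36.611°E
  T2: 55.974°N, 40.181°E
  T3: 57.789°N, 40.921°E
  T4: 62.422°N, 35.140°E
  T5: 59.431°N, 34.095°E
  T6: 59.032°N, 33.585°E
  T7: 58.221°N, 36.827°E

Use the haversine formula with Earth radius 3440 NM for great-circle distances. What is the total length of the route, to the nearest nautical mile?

1029 NM

Leg distances:
T1→T2: 266.6 NM  (cumulative 266.6 NM)
T2→T3: 111.6 NM  (cumulative 378.2 NM)
T3→T4: 327.3 NM  (cumulative 705.5 NM)
T4→T5: 182.1 NM  (cumulative 887.6 NM)
T5→T6: 28.6 NM  (cumulative 916.3 NM)
T6→T7: 112.4 NM  (cumulative 1028.7 NM)
Total route length ≈ 1029 NM.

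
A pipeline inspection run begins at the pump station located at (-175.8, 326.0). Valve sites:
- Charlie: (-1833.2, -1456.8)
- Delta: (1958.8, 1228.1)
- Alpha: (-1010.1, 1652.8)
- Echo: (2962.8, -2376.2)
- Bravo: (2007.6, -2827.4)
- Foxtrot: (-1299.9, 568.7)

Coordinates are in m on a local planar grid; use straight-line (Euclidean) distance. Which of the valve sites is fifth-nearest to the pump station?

Bravo

Distances from the pump station ((-175.8, 326.0)):
Foxtrot: 1150.0 m
Alpha: 1567.3 m
Delta: 2317.4 m
Charlie: 2434.2 m
Bravo: 3835.5 m
Echo: 4141.6 m
The fifth-nearest is Bravo at 3835.5 m.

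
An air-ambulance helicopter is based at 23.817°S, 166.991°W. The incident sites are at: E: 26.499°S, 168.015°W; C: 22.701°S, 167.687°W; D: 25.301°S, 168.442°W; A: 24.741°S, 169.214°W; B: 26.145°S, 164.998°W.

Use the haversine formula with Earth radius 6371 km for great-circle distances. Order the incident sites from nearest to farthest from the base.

C, D, A, E, B

Distances from the base:
C 22.701°S, 167.687°W: 143.0 km
D 25.301°S, 168.442°W: 220.8 km
A 24.741°S, 169.214°W: 247.6 km
E 26.499°S, 168.015°W: 315.5 km
B 26.145°S, 164.998°W: 327.6 km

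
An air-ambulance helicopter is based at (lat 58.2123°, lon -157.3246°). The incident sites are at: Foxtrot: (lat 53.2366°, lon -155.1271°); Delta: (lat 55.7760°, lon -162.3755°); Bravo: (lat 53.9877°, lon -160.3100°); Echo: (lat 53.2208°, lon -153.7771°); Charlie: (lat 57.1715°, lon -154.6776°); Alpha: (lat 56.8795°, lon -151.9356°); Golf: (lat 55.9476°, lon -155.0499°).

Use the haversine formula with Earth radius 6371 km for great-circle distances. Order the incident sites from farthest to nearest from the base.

Computing each great-circle distance from (lat 58.2123°, lon -157.3246°):
Echo (lat 53.2208°, lon -153.7771°): 597.6 km
Foxtrot (lat 53.2366°, lon -155.1271°): 570.1 km
Bravo (lat 53.9877°, lon -160.3100°): 504.8 km
Delta (lat 55.7760°, lon -162.3755°): 408.4 km
Alpha (lat 56.8795°, lon -151.9356°): 353.9 km
Golf (lat 55.9476°, lon -155.0499°): 286.9 km
Charlie (lat 57.1715°, lon -154.6776°): 195.3 km

Echo, Foxtrot, Bravo, Delta, Alpha, Golf, Charlie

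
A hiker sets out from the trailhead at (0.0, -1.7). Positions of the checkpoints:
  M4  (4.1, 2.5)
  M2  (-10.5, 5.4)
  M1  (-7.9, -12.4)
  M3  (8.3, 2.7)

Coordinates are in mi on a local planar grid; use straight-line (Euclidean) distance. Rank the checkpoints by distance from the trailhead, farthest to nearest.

M1, M2, M3, M4

Distances from the trailhead:
M1 (-7.9, -12.4): 13.3 mi
M2 (-10.5, 5.4): 12.7 mi
M3 (8.3, 2.7): 9.4 mi
M4 (4.1, 2.5): 5.9 mi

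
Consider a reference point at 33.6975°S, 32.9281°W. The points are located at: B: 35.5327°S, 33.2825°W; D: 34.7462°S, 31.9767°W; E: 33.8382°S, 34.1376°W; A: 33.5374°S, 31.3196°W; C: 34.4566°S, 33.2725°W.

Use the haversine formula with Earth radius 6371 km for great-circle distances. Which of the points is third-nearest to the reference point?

D

Distance to each, sorted:
C: 90.2 km
E: 112.9 km
D: 145.8 km
A: 150.0 km
B: 206.6 km
The third-nearest is D at 145.8 km.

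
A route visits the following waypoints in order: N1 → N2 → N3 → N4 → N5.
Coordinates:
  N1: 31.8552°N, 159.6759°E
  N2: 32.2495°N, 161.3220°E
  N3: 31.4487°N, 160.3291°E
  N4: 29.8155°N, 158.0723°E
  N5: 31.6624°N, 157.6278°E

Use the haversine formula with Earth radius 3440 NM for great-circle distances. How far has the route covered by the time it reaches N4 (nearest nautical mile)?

Leg distances:
N1→N2: 87.0 NM  (cumulative 87.0 NM)
N2→N3: 69.8 NM  (cumulative 156.9 NM)
N3→N4: 152.3 NM  (cumulative 309.2 NM)
Cumulative distance at N4 ≈ 309 NM.

309 NM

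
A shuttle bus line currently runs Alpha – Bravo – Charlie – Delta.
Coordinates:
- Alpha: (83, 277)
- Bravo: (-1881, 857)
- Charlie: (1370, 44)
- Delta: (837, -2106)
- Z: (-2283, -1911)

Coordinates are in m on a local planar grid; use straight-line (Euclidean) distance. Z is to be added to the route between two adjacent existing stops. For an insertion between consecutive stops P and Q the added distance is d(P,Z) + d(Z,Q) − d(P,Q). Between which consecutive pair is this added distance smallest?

Added distance for inserting Z between each consecutive pair:
Alpha–Bravo: 3971.8 m
Bravo–Charlie: 3589.2 m
Charlie–Delta: 5054.2 m
Smallest added distance is 3589.2 m, inserting between Bravo and Charlie.

between Bravo and Charlie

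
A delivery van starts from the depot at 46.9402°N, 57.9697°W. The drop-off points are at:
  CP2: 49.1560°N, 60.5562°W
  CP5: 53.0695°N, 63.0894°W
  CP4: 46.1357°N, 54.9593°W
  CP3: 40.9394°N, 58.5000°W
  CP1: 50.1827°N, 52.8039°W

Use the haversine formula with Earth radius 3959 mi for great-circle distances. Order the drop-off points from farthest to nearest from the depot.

Distances from the depot:
CP5 53.0695°N, 63.0894°W: 480.4 mi
CP3 40.9394°N, 58.5000°W: 415.5 mi
CP1 50.1827°N, 52.8039°W: 325.4 mi
CP2 49.1560°N, 60.5562°W: 194.2 mi
CP4 46.1357°N, 54.9593°W: 153.5 mi

CP5, CP3, CP1, CP2, CP4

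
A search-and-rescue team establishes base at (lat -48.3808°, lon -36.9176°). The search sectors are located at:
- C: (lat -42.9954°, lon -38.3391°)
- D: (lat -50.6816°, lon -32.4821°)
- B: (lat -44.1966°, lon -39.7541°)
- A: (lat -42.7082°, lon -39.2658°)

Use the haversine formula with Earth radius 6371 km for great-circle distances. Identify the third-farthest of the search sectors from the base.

Distances from the base ((lat -48.3808°, lon -36.9176°)):
A: 656.7 km
C: 608.9 km
B: 513.7 km
D: 409.7 km
The third-farthest is B at 513.7 km.

B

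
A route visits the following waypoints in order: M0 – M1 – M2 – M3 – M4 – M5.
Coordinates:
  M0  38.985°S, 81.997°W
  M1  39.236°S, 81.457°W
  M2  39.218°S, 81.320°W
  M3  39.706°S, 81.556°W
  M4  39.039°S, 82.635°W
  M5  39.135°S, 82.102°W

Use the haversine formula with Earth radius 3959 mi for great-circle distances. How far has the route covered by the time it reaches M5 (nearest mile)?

Leg distances:
M0→M1: 33.7 mi  (cumulative 33.7 mi)
M1→M2: 7.4 mi  (cumulative 41.2 mi)
M2→M3: 36.0 mi  (cumulative 77.2 mi)
M3→M4: 73.8 mi  (cumulative 151.0 mi)
M4→M5: 29.3 mi  (cumulative 180.3 mi)
Cumulative distance at M5 ≈ 180 mi.

180 mi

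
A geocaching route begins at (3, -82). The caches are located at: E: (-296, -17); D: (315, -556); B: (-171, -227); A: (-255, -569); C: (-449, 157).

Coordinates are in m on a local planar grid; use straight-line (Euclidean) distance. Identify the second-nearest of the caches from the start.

Distance to each, sorted:
B: 226.5 m
E: 306.0 m
C: 511.3 m
A: 551.1 m
D: 567.5 m
The second-nearest is E at 306.0 m.

E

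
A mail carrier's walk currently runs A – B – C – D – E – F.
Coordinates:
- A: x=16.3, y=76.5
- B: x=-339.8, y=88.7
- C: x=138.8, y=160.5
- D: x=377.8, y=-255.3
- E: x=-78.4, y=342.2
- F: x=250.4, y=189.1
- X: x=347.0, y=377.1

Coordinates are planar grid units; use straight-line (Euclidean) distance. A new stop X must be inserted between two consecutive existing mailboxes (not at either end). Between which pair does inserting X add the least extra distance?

between E and F

Added distance for inserting X between each consecutive pair:
A–B: 835.5
B–C: 561.4
C–D: 454.0
D–E: 308.2
E–F: 275.5
Smallest added distance is 275.5, inserting between E and F.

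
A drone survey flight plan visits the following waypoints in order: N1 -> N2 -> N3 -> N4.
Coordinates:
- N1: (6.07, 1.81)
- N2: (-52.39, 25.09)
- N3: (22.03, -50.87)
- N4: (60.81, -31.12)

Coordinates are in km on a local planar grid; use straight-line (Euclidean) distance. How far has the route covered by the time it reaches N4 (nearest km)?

213 km

Leg distances:
N1→N2: 62.9 km  (cumulative 62.9 km)
N2→N3: 106.3 km  (cumulative 169.3 km)
N3→N4: 43.5 km  (cumulative 212.8 km)
Cumulative distance at N4 ≈ 213 km.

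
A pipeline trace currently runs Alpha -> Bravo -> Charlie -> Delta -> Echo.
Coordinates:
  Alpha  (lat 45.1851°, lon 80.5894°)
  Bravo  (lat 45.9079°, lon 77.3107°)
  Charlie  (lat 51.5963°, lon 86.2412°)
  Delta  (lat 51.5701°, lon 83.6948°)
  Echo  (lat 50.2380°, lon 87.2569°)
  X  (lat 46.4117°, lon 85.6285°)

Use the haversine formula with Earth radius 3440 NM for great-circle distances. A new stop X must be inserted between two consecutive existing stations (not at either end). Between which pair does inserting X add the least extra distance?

Added distance for inserting X between each consecutive pair:
Alpha–Bravo: 425.9 NM
Bravo–Charlie: 168.4 NM
Charlie–Delta: 536.1 NM
Delta–Echo: 400.9 NM
Smallest added distance is 168.4 NM, inserting between Bravo and Charlie.

between Bravo and Charlie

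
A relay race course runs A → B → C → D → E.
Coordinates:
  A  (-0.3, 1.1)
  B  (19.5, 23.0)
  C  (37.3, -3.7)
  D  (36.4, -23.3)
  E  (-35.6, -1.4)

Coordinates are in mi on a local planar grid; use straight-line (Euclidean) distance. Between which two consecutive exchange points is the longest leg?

D–E

Leg distances:
A→B: 29.5 mi
B→C: 32.1 mi
C→D: 19.6 mi
D→E: 75.3 mi
The longest leg is D–E at 75.3 mi.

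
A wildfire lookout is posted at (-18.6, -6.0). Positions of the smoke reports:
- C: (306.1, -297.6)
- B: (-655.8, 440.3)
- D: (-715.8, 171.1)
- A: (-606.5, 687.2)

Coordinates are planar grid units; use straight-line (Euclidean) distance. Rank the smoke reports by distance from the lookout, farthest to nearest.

Distance from the lookout at (-18.6, -6.0) to each:
A (-606.5, 687.2): 908.9
B (-655.8, 440.3): 778.0
D (-715.8, 171.1): 719.3
C (306.1, -297.6): 436.4

A, B, D, C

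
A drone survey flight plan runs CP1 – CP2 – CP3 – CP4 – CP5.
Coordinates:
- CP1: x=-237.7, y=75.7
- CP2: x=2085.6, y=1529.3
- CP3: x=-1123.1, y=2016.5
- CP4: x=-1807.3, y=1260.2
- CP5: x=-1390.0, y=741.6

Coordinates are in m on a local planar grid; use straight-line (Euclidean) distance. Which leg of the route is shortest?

Leg distances:
CP1→CP2: 2740.6 m
CP2→CP3: 3245.5 m
CP3→CP4: 1019.9 m
CP4→CP5: 665.6 m
The shortest leg is CP4–CP5 at 665.6 m.

CP4–CP5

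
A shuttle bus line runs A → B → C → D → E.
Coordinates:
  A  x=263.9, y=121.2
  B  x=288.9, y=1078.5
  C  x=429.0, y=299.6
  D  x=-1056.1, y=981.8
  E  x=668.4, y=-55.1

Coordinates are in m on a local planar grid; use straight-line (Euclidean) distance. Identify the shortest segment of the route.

Leg distances:
A→B: 957.6 m
B→C: 791.4 m
C→D: 1634.3 m
D→E: 2012.2 m
The shortest leg is B–C at 791.4 m.

B–C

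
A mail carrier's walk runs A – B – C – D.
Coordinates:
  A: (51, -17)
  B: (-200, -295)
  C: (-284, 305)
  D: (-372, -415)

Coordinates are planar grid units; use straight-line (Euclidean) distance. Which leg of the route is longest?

C–D

Leg distances:
A→B: 374.5
B→C: 605.9
C→D: 725.4
The longest leg is C–D at 725.4.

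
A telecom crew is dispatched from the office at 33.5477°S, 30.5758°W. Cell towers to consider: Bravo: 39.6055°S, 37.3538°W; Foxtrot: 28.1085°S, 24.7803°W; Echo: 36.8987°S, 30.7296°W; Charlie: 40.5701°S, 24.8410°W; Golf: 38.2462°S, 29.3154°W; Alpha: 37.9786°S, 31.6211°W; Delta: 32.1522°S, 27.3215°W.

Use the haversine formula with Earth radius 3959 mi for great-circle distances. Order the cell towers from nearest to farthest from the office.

Distances from the office:
Delta 32.1522°S, 27.3215°W: 212.1 mi
Echo 36.8987°S, 30.7296°W: 231.7 mi
Alpha 37.9786°S, 31.6211°W: 311.7 mi
Golf 38.2462°S, 29.3154°W: 332.2 mi
Foxtrot 28.1085°S, 24.7803°W: 509.2 mi
Bravo 39.6055°S, 37.3538°W: 562.4 mi
Charlie 40.5701°S, 24.8410°W: 578.9 mi

Delta, Echo, Alpha, Golf, Foxtrot, Bravo, Charlie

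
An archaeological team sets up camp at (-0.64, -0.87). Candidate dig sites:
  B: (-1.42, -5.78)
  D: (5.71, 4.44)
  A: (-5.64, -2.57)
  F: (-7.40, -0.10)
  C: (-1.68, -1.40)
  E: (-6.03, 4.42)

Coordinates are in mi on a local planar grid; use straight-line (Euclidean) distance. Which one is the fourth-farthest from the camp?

Distance to each, sorted:
D: 8.3 mi
E: 7.6 mi
F: 6.8 mi
A: 5.3 mi
B: 5.0 mi
C: 1.2 mi
The fourth-farthest is A at 5.3 mi.

A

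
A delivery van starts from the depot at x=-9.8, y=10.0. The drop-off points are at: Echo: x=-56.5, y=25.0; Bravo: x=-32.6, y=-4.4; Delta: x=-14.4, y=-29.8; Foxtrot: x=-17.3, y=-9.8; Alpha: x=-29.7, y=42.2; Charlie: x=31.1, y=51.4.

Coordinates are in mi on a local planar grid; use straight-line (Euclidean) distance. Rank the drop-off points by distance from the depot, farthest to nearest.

Charlie, Echo, Delta, Alpha, Bravo, Foxtrot

Distances from the depot:
Charlie x=31.1, y=51.4: 58.2 mi
Echo x=-56.5, y=25.0: 49.0 mi
Delta x=-14.4, y=-29.8: 40.1 mi
Alpha x=-29.7, y=42.2: 37.9 mi
Bravo x=-32.6, y=-4.4: 27.0 mi
Foxtrot x=-17.3, y=-9.8: 21.2 mi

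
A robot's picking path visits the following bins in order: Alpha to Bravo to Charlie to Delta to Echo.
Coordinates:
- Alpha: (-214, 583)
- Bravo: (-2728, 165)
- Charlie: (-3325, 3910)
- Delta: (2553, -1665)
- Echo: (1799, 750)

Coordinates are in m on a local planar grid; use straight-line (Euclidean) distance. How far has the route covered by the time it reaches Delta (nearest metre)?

Leg distances:
Alpha→Bravo: 2548.5 m  (cumulative 2548.5 m)
Bravo→Charlie: 3792.3 m  (cumulative 6340.8 m)
Charlie→Delta: 8101.3 m  (cumulative 14442.1 m)
Cumulative distance at Delta ≈ 14442 m.

14442 m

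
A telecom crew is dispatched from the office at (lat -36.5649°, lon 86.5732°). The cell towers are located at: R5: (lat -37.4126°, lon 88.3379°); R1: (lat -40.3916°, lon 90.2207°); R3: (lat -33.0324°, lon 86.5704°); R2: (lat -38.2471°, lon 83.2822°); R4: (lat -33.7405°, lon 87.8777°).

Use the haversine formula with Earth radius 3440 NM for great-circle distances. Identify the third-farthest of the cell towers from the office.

R2

Distance to each, sorted:
R1: 286.6 NM
R3: 212.1 NM
R2: 186.6 NM
R4: 181.3 NM
R5: 98.8 NM
The third-farthest is R2 at 186.6 NM.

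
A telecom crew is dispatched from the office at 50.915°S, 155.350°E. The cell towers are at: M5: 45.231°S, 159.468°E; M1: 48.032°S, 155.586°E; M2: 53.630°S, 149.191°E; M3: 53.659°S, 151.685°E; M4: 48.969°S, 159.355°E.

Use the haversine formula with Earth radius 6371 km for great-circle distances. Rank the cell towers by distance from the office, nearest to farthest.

M1, M4, M3, M2, M5

Computing each great-circle distance from 50.915°S, 155.350°E:
M1 48.032°S, 155.586°E: 321.0 km
M4 48.969°S, 159.355°E: 359.0 km
M3 53.659°S, 151.685°E: 393.9 km
M2 53.630°S, 149.191°E: 516.2 km
M5 45.231°S, 159.468°E: 701.9 km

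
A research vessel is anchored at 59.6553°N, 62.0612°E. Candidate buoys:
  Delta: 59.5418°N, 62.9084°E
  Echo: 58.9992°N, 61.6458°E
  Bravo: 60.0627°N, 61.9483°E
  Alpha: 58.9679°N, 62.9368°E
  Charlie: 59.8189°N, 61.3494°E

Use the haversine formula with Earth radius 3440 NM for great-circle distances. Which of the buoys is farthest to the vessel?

Distances from the vessel (59.6553°N, 62.0612°E):
Alpha: 49.2 NM
Echo: 41.4 NM
Delta: 26.6 NM
Bravo: 24.7 NM
Charlie: 23.7 NM
The farthest is Alpha at 49.2 NM.

Alpha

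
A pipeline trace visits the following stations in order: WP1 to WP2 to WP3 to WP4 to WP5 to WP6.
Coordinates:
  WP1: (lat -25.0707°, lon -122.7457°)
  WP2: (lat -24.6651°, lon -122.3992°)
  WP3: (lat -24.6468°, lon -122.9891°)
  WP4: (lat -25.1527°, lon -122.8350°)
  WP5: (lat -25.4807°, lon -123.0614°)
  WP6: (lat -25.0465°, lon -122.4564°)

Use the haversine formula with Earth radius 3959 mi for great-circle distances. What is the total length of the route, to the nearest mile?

184 mi

Leg distances:
WP1→WP2: 35.5 mi  (cumulative 35.5 mi)
WP2→WP3: 37.1 mi  (cumulative 72.5 mi)
WP3→WP4: 36.3 mi  (cumulative 108.8 mi)
WP4→WP5: 26.7 mi  (cumulative 135.5 mi)
WP5→WP6: 48.3 mi  (cumulative 183.8 mi)
Total route length ≈ 184 mi.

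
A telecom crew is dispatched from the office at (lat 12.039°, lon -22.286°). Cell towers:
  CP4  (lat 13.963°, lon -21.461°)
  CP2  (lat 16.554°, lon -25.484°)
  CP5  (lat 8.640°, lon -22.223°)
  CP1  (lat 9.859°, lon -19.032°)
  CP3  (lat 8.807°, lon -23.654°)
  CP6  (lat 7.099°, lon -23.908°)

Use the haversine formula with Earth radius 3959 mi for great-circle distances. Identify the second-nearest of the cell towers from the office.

CP5

Distance to each, sorted:
CP4: 144.1 mi
CP5: 234.9 mi
CP3: 241.9 mi
CP1: 267.2 mi
CP6: 358.8 mi
CP2: 378.4 mi
The second-nearest is CP5 at 234.9 mi.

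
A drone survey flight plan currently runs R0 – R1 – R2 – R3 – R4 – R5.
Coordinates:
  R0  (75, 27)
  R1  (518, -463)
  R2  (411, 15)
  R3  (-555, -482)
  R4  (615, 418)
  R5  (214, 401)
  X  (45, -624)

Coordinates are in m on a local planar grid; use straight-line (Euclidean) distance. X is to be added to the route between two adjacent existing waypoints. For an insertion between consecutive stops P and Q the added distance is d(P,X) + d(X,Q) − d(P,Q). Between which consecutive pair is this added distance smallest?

Added distance for inserting X between each consecutive pair:
R0–R1: 490.8 m
R1–R2: 746.2 m
R2–R3: 266.6 m
R3–R4: 328.2 m
R4–R5: 1825.2 m
Smallest added distance is 266.6 m, inserting between R2 and R3.

between R2 and R3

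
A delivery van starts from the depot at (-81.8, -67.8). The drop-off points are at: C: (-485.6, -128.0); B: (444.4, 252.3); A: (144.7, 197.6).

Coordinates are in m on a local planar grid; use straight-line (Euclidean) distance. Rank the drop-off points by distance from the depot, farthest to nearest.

B, C, A

Computing each straight-line distance from (-81.8, -67.8):
B (444.4, 252.3): 615.9 m
C (-485.6, -128.0): 408.3 m
A (144.7, 197.6): 348.9 m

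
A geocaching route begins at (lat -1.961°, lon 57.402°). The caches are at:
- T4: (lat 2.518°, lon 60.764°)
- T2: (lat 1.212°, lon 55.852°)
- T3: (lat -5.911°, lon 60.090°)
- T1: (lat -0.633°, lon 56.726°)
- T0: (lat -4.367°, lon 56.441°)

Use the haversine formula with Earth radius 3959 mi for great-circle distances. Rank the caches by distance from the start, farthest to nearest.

T4, T3, T2, T0, T1

Distances from the start:
T4 (lat 2.518°, lon 60.764°): 386.9 mi
T3 (lat -5.911°, lon 60.090°): 329.9 mi
T2 (lat 1.212°, lon 55.852°): 244.0 mi
T0 (lat -4.367°, lon 56.441°): 179.0 mi
T1 (lat -0.633°, lon 56.726°): 103.0 mi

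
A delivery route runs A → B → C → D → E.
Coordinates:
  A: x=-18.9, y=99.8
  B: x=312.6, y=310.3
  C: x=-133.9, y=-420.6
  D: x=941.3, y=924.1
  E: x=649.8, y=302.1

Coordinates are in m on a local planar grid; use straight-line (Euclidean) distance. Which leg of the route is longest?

C–D

Leg distances:
A→B: 392.7 m
B→C: 856.5 m
C→D: 1721.7 m
D→E: 686.9 m
The longest leg is C–D at 1721.7 m.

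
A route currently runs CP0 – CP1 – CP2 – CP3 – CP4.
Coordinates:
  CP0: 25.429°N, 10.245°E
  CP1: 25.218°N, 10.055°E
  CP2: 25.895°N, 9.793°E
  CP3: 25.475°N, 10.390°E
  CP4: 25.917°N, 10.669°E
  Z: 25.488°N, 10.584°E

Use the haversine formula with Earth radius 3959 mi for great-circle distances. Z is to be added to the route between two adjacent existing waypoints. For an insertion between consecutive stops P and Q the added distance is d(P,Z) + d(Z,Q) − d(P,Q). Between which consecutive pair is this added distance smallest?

between CP3 and CP4

Added distance for inserting Z between each consecutive pair:
CP0–CP1: 40.7 mi
CP1–CP2: 45.1 mi
CP2–CP3: 21.7 mi
CP3–CP4: 7.1 mi
Smallest added distance is 7.1 mi, inserting between CP3 and CP4.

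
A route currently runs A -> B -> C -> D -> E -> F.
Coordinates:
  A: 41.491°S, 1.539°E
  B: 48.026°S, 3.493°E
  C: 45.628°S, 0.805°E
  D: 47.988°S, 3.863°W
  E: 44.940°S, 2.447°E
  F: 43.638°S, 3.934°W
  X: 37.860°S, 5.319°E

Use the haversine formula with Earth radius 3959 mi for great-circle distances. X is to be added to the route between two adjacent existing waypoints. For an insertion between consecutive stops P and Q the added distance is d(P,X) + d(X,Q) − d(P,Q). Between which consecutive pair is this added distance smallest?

Added distance for inserting X between each consecutive pair:
A–B: 568.3 mi
B–C: 1084.4 mi
C–D: 1149.1 mi
D–E: 983.3 mi
E–F: 810.2 mi
Smallest added distance is 568.3 mi, inserting between A and B.

between A and B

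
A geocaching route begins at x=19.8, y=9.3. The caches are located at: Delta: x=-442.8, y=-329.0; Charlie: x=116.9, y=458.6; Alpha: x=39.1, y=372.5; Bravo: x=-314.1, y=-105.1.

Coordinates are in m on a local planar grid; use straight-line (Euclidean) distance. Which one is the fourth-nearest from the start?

Distance to each, sorted:
Bravo: 353.0 m
Alpha: 363.7 m
Charlie: 459.7 m
Delta: 573.1 m
The fourth-nearest is Delta at 573.1 m.

Delta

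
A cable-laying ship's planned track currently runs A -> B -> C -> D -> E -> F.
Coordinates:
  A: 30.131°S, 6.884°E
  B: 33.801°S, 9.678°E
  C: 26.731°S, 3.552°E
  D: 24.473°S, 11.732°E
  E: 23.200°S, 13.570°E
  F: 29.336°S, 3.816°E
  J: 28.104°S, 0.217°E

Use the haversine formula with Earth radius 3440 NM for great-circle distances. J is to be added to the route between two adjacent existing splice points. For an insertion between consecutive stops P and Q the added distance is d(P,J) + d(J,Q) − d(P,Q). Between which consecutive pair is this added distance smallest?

Added distance for inserting J between each consecutive pair:
A–B: 702.7 NM
B–C: 260.8 NM
C–D: 389.5 NM
D–E: 1309.8 NM
E–F: 342.1 NM
Smallest added distance is 260.8 NM, inserting between B and C.

between B and C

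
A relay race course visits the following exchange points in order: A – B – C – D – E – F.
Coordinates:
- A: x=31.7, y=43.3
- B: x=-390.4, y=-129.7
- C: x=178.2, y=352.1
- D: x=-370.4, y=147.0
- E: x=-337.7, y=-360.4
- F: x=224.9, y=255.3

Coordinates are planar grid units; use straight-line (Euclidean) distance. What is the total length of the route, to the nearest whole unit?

3130

Leg distances:
A→B: 456.2  (cumulative 456.2)
B→C: 745.3  (cumulative 1201.5)
C→D: 585.7  (cumulative 1787.1)
D→E: 508.5  (cumulative 2295.6)
E→F: 834.0  (cumulative 3129.6)
Total route length ≈ 3130.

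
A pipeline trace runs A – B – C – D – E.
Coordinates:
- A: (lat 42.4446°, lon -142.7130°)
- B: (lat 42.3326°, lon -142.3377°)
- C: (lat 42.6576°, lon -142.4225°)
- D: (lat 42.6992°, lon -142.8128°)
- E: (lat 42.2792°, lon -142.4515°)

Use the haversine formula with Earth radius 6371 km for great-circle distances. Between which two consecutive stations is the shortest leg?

C–D

Leg distances:
A→B: 33.2 km
B→C: 36.8 km
C→D: 32.2 km
D→E: 55.3 km
The shortest leg is C–D at 32.2 km.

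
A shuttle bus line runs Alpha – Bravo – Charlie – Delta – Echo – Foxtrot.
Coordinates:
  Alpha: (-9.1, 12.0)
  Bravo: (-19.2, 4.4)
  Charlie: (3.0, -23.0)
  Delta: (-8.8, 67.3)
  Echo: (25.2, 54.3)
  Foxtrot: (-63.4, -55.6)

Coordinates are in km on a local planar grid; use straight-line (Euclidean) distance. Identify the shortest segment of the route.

Leg distances:
Alpha→Bravo: 12.6 km
Bravo→Charlie: 35.3 km
Charlie→Delta: 91.1 km
Delta→Echo: 36.4 km
Echo→Foxtrot: 141.2 km
The shortest leg is Alpha–Bravo at 12.6 km.

Alpha–Bravo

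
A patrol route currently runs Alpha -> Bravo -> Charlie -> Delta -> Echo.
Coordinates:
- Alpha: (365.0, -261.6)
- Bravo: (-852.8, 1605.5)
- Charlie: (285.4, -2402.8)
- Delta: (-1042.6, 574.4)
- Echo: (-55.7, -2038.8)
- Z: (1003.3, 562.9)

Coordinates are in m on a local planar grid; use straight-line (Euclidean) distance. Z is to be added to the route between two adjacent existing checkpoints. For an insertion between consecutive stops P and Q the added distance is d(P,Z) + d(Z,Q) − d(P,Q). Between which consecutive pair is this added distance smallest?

Added distance for inserting Z between each consecutive pair:
Alpha–Bravo: 942.4 m
Bravo–Charlie: 1013.5 m
Charlie–Delta: 1837.3 m
Delta–Echo: 2061.6 m
Smallest added distance is 942.4 m, inserting between Alpha and Bravo.

between Alpha and Bravo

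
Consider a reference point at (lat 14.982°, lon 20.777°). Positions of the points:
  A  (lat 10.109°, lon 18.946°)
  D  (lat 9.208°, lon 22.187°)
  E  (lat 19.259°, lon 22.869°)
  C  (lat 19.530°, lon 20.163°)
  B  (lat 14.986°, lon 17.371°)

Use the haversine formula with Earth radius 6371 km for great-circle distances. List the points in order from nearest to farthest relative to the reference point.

Distances from the reference point:
B (lat 14.986°, lon 17.371°): 365.8 km
C (lat 19.530°, lon 20.163°): 509.9 km
E (lat 19.259°, lon 22.869°): 524.9 km
A (lat 10.109°, lon 18.946°): 577.1 km
D (lat 9.208°, lon 22.187°): 660.1 km

B, C, E, A, D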